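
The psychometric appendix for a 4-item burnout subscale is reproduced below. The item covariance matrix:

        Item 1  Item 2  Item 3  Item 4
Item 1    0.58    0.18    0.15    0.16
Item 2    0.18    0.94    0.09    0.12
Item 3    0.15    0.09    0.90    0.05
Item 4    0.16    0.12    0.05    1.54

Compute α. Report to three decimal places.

α = 0.366

ΣVar(i) = 0.58 + 0.94 + 0.90 + 1.54 = 3.96
Sum of the distinct covariances = 0.75
σ²_T = 3.96 + 2 × 0.75 = 5.46
α = (k/(k−1))·(1 − ΣVar(i)/σ²_T) = (4/3)·(1 − 3.96/5.46) = 0.366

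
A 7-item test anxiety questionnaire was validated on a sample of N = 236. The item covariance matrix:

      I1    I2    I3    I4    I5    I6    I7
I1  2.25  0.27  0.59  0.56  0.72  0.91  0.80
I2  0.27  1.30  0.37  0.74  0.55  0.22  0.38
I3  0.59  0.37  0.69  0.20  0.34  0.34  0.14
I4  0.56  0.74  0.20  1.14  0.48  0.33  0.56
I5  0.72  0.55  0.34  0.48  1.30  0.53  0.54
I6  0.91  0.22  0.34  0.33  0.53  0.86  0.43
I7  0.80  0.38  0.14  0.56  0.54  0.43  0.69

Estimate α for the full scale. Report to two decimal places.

α = 0.83

ΣVar(i) = 2.25 + 1.30 + 0.69 + 1.14 + 1.30 + 0.86 + 0.69 = 8.23
Sum of the distinct covariances = 10.00
total variance = 8.23 + 2 × 10.00 = 28.23
α = (k/(k−1))·(1 − ΣVar(i)/total variance) = (7/6)·(1 − 8.23/28.23) = 0.83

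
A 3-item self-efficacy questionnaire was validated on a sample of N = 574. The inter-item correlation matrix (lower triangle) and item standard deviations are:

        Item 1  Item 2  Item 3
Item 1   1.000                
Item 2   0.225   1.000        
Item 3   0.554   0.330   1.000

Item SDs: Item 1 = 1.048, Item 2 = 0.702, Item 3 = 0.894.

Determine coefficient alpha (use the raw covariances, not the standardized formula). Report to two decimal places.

Σσ²ᵢ = 1.048² + 0.702² + 0.894² = 2.3903
Covariances σ_ij = r_ij · s_i · s_j:
  σ(Item 1,Item 2) = 0.225 × 1.048 × 0.702 = 0.1655
  σ(Item 1,Item 3) = 0.554 × 1.048 × 0.894 = 0.5190
  σ(Item 2,Item 3) = 0.330 × 0.702 × 0.894 = 0.2071
σ²_T = Σσ²ᵢ + 2·Σσ_ij = 2.3903 + 2 × 0.8916 = 4.1735
α = (3/2)·(1 − 2.3903/4.1735) = 0.64

α = 0.64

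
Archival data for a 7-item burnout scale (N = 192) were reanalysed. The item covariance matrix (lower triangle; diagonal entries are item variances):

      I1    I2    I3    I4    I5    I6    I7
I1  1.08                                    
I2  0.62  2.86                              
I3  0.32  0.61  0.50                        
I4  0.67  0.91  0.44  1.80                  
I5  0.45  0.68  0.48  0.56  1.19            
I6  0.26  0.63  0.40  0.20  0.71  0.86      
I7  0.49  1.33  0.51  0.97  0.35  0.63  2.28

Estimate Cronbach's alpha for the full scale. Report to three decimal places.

α = 0.814

Σσ²ᵢ = 1.08 + 2.86 + 0.50 + 1.80 + 1.19 + 0.86 + 2.28 = 10.57
Sum of off-diagonal covariances = 12.22
σ²_total = 10.57 + 2 × 12.22 = 35.01
α = (k/(k−1))·(1 − Σσ²ᵢ/σ²_total) = (7/6)·(1 − 10.57/35.01) = 0.814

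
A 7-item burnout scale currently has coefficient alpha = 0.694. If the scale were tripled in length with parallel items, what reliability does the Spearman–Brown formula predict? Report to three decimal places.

predicted reliability = 0.872

Length factor m = 3
α' = m·α / (1 + (m−1)·α)
   = 3 × 0.694 / (1 + (3 − 1) × 0.694)
   = 2.0820 / 2.3880 = 0.872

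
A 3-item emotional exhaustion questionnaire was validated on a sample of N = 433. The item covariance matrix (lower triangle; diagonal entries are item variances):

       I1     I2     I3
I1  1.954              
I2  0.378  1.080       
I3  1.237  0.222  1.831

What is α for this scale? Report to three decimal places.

Σσ²ᵢ = 1.954 + 1.080 + 1.831 = 4.865
Σ_{i<j} σ_ij = 1.837
Var(T) = 4.865 + 2 × 1.837 = 8.539
α = (k/(k−1))·(1 − Σσ²ᵢ/Var(T)) = (3/2)·(1 − 4.865/8.539) = 0.645

α = 0.645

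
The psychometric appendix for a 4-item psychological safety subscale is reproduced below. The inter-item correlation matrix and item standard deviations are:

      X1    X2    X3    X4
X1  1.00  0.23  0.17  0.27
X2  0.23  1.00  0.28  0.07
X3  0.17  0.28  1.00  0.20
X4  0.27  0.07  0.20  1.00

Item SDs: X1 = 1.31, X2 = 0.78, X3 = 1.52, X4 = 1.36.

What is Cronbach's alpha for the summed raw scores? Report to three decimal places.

Cronbach's alpha = 0.488

Σσ²ᵢ = 1.31² + 0.78² + 1.52² + 1.36² = 6.4845
Covariances σ_ij = r_ij · s_i · s_j:
  σ(X1,X2) = 0.23 × 1.31 × 0.78 = 0.2350
  σ(X1,X3) = 0.17 × 1.31 × 1.52 = 0.3385
  σ(X1,X4) = 0.27 × 1.31 × 1.36 = 0.4810
  σ(X2,X3) = 0.28 × 0.78 × 1.52 = 0.3320
  σ(X2,X4) = 0.07 × 0.78 × 1.36 = 0.0743
  σ(X3,X4) = 0.20 × 1.52 × 1.36 = 0.4134
σ²_T = Σσ²ᵢ + 2·Σσ_ij = 6.4845 + 2 × 1.8742 = 10.2329
α = (4/3)·(1 − 6.4845/10.2329) = 0.488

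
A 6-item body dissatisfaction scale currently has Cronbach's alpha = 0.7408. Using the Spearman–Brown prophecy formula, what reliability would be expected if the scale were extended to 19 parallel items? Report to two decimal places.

Length factor m = 19/6 = 3.1667
α' = m·α / (1 + (m−1)·α)
   = 19/6 × 0.7408 / (1 + (19/6 − 1) × 0.7408)
   = 2.3459 / 2.6051 = 0.90

predicted reliability = 0.90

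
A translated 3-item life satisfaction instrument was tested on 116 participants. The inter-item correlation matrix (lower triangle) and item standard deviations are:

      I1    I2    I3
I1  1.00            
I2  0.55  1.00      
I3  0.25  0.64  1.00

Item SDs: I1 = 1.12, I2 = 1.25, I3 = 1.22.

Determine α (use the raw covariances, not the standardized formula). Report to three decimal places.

α = 0.738

Σσ²ᵢ = 1.12² + 1.25² + 1.22² = 4.3053
Covariances σ_ij = r_ij · s_i · s_j:
  σ(I1,I2) = 0.55 × 1.12 × 1.25 = 0.7700
  σ(I1,I3) = 0.25 × 1.12 × 1.22 = 0.3416
  σ(I2,I3) = 0.64 × 1.25 × 1.22 = 0.9760
σ²_T = Σσ²ᵢ + 2·Σσ_ij = 4.3053 + 2 × 2.0876 = 8.4805
α = (3/2)·(1 − 4.3053/8.4805) = 0.738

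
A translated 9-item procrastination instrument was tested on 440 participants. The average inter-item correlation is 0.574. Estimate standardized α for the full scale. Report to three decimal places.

standardized α = 0.924

Standardized α = k·r̄ / (1 + (k−1)·r̄) = 9 × 0.574 / (1 + 8 × 0.574)
  = 5.1660 / 5.5920 = 0.924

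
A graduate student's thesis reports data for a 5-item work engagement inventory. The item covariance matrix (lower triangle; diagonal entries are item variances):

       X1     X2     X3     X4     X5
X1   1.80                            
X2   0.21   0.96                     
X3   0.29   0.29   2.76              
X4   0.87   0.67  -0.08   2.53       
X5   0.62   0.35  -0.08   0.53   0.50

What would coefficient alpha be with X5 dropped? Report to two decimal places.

Remaining items: X1, X2, X3, X4 (k = 4).
Σσᵢ² = 1.80 + 0.96 + 2.76 + 2.53 = 8.05
σ²_T = 8.05 + 2 × 2.25 = 12.55
α (item deleted) = (4/3)·(1 − 8.05/12.55) = 0.48

α = 0.48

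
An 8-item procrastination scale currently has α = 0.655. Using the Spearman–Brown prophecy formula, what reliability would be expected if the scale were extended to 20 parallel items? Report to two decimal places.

predicted reliability = 0.83

Length factor m = 20/8 = 2.5000
α' = m·α / (1 + (m−1)·α)
   = 20/8 × 0.655 / (1 + (20/8 − 1) × 0.655)
   = 1.6375 / 1.9825 = 0.83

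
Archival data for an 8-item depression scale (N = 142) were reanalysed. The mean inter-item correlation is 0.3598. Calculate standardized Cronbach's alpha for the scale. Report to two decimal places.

α = 0.82

Standardized α = k·r̄ / (1 + (k−1)·r̄) = 8 × 0.3598 / (1 + 7 × 0.3598)
  = 2.8784 / 3.5186 = 0.82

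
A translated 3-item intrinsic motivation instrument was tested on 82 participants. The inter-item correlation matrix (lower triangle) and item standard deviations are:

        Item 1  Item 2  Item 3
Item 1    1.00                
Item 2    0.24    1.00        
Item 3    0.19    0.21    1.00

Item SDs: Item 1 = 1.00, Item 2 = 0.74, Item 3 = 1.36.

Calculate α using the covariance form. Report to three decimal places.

α = 0.414

Σσ²ᵢ = 1.00² + 0.74² + 1.36² = 3.3972
Covariances σ_ij = r_ij · s_i · s_j:
  σ(Item 1,Item 2) = 0.24 × 1.00 × 0.74 = 0.1776
  σ(Item 1,Item 3) = 0.19 × 1.00 × 1.36 = 0.2584
  σ(Item 2,Item 3) = 0.21 × 0.74 × 1.36 = 0.2113
σ²_T = Σσ²ᵢ + 2·Σσ_ij = 3.3972 + 2 × 0.6473 = 4.6918
α = (3/2)·(1 − 3.3972/4.6918) = 0.414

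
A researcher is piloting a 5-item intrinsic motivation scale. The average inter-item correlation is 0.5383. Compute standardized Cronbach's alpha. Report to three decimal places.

standardized Cronbach's alpha = 0.854

Standardized α = k·r̄ / (1 + (k−1)·r̄) = 5 × 0.5383 / (1 + 4 × 0.5383)
  = 2.6915 / 3.1532 = 0.854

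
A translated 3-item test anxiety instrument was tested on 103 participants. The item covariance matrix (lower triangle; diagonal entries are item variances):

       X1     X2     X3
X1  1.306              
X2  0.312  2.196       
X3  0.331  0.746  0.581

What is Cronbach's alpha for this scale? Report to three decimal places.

Σσ²ᵢ = 1.306 + 2.196 + 0.581 = 4.083
Sum of off-diagonal covariances = 1.389
σ²_T = 4.083 + 2 × 1.389 = 6.861
α = (k/(k−1))·(1 − Σσ²ᵢ/σ²_T) = (3/2)·(1 − 4.083/6.861) = 0.607

Cronbach's alpha = 0.607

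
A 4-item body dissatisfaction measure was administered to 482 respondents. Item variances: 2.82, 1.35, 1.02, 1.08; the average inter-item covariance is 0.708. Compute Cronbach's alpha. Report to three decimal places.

α = 0.767

ΣVar(i) = 2.82 + 1.35 + 1.02 + 1.08 = 6.27
Sum of the 6 distinct covariances = 6 × 0.708 = 4.248
σ²_T = ΣVar(i) + 2·Σcov = 6.27 + 2 × 4.248 = 14.766
α = (4/3)·(1 − 6.27/14.766) = 0.767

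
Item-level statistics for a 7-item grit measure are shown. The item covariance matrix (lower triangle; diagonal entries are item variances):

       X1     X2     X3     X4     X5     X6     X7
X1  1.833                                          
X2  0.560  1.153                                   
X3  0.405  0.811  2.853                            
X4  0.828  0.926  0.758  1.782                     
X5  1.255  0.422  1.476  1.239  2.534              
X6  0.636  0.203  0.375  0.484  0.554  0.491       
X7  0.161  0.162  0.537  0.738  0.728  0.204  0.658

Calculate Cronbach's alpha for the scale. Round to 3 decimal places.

Cronbach's alpha = 0.822

Σσ²ᵢ = 1.833 + 1.153 + 2.853 + 1.782 + 2.534 + 0.491 + 0.658 = 11.304
Sum of off-diagonal covariances = 13.462
total variance = 11.304 + 2 × 13.462 = 38.228
α = (k/(k−1))·(1 − Σσ²ᵢ/total variance) = (7/6)·(1 − 11.304/38.228) = 0.822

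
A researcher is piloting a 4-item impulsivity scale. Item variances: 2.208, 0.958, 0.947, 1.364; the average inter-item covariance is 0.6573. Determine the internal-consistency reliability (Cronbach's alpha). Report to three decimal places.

α = 0.787

Σσ²ᵢ = 2.208 + 0.958 + 0.947 + 1.364 = 5.477
Sum of the 6 distinct covariances = 6 × 0.6573 = 3.9438
Var(T) = Σσ²ᵢ + 2·Σcov = 5.477 + 2 × 3.9438 = 13.3646
α = (4/3)·(1 − 5.477/13.3646) = 0.787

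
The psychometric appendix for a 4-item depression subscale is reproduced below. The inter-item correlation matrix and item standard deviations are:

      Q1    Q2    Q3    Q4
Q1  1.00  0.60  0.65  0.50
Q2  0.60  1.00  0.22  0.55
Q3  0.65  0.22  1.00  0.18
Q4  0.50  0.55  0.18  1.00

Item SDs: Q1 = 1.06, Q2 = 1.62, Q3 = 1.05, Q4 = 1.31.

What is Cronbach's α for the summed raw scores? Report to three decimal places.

Σσ²ᵢ = 1.06² + 1.62² + 1.05² + 1.31² = 6.5666
Covariances σ_ij = r_ij · s_i · s_j:
  σ(Q1,Q2) = 0.60 × 1.06 × 1.62 = 1.0303
  σ(Q1,Q3) = 0.65 × 1.06 × 1.05 = 0.7235
  σ(Q1,Q4) = 0.50 × 1.06 × 1.31 = 0.6943
  σ(Q2,Q3) = 0.22 × 1.62 × 1.05 = 0.3742
  σ(Q2,Q4) = 0.55 × 1.62 × 1.31 = 1.1672
  σ(Q3,Q4) = 0.18 × 1.05 × 1.31 = 0.2476
σ²_T = Σσ²ᵢ + 2·Σσ_ij = 6.5666 + 2 × 4.2371 = 15.0408
α = (4/3)·(1 − 6.5666/15.0408) = 0.751

α = 0.751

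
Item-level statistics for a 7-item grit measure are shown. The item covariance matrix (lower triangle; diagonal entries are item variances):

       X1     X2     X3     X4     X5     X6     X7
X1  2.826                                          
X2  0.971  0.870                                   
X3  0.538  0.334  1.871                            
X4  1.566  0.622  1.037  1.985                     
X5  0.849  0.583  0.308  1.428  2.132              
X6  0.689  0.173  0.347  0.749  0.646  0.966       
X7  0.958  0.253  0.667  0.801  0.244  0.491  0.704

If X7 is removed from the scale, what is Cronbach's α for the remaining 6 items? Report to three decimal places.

Remaining items: X1, X2, X3, X4, X5, X6 (k = 6).
Σσᵢ² = 2.826 + 0.870 + 1.871 + 1.985 + 2.132 + 0.966 = 10.650
total variance = 10.650 + 2 × 10.840 = 32.330
α (item deleted) = (6/5)·(1 − 10.650/32.330) = 0.805

α = 0.805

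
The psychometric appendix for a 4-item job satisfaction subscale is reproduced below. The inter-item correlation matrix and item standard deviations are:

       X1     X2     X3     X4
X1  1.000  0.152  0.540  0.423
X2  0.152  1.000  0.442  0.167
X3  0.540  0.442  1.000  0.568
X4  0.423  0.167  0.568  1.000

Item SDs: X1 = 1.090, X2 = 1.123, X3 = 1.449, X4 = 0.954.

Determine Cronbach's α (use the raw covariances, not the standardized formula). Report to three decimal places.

Σσ²ᵢ = 1.090² + 1.123² + 1.449² + 0.954² = 5.4589
Covariances σ_ij = r_ij · s_i · s_j:
  σ(X1,X2) = 0.152 × 1.090 × 1.123 = 0.1861
  σ(X1,X3) = 0.540 × 1.090 × 1.449 = 0.8529
  σ(X1,X4) = 0.423 × 1.090 × 0.954 = 0.4399
  σ(X2,X3) = 0.442 × 1.123 × 1.449 = 0.7192
  σ(X2,X4) = 0.167 × 1.123 × 0.954 = 0.1789
  σ(X3,X4) = 0.568 × 1.449 × 0.954 = 0.7852
σ²_T = Σσ²ᵢ + 2·Σσ_ij = 5.4589 + 2 × 3.1622 = 11.7833
α = (4/3)·(1 − 5.4589/11.7833) = 0.716

Cronbach's α = 0.716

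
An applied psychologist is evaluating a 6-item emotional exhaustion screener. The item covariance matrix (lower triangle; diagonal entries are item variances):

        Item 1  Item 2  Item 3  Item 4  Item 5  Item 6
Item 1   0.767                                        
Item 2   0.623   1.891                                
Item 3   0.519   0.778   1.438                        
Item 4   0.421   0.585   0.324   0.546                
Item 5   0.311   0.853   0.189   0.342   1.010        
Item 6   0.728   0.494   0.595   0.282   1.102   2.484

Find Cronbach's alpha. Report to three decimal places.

ΣVar(i) = 0.767 + 1.891 + 1.438 + 0.546 + 1.010 + 2.484 = 8.136
Σ_{i<j} σ_ij = 8.146
Var(T) = 8.136 + 2 × 8.146 = 24.428
α = (k/(k−1))·(1 − ΣVar(i)/Var(T)) = (6/5)·(1 − 8.136/24.428) = 0.800

α = 0.800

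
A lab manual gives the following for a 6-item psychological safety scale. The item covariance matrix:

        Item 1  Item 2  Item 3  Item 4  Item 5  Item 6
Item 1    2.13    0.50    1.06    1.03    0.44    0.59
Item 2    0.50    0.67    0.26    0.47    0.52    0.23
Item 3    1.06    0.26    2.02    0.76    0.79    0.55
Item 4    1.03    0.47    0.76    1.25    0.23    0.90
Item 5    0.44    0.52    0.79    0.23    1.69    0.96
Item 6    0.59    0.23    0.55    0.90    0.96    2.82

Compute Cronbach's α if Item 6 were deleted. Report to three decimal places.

Remaining items: Item 1, Item 2, Item 3, Item 4, Item 5 (k = 5).
sum of item variances = 2.13 + 0.67 + 2.02 + 1.25 + 1.69 = 7.76
total variance = 7.76 + 2 × 6.06 = 19.88
α (item deleted) = (5/4)·(1 − 7.76/19.88) = 0.762

α = 0.762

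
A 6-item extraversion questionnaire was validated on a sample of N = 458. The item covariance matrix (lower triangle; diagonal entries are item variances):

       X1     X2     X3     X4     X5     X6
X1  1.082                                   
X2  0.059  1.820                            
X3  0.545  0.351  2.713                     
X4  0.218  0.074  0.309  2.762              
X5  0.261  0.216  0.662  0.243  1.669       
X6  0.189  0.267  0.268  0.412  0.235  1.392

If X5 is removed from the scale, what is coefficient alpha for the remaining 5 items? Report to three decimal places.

Remaining items: X1, X2, X3, X4, X6 (k = 5).
Σσᵢ² = 1.082 + 1.820 + 2.713 + 2.762 + 1.392 = 9.769
total variance = 9.769 + 2 × 2.692 = 15.153
α (item deleted) = (5/4)·(1 − 9.769/15.153) = 0.444

coefficient alpha = 0.444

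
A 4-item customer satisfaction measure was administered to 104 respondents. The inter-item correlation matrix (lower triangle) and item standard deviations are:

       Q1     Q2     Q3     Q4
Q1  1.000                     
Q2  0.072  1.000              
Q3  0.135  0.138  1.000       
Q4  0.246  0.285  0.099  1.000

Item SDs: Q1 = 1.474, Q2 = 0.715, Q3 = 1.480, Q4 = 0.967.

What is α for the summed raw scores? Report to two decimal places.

Σσ²ᵢ = 1.474² + 0.715² + 1.480² + 0.967² = 5.8094
Covariances σ_ij = r_ij · s_i · s_j:
  σ(Q1,Q2) = 0.072 × 1.474 × 0.715 = 0.0759
  σ(Q1,Q3) = 0.135 × 1.474 × 1.480 = 0.2945
  σ(Q1,Q4) = 0.246 × 1.474 × 0.967 = 0.3506
  σ(Q2,Q3) = 0.138 × 0.715 × 1.480 = 0.1460
  σ(Q2,Q4) = 0.285 × 0.715 × 0.967 = 0.1971
  σ(Q3,Q4) = 0.099 × 1.480 × 0.967 = 0.1417
σ²_T = Σσ²ᵢ + 2·Σσ_ij = 5.8094 + 2 × 1.2058 = 8.2210
α = (4/3)·(1 − 5.8094/8.2210) = 0.39

α = 0.39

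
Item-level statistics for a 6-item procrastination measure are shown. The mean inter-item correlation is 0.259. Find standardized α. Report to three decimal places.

Standardized α = k·r̄ / (1 + (k−1)·r̄) = 6 × 0.259 / (1 + 5 × 0.259)
  = 1.5540 / 2.2950 = 0.677

standardized α = 0.677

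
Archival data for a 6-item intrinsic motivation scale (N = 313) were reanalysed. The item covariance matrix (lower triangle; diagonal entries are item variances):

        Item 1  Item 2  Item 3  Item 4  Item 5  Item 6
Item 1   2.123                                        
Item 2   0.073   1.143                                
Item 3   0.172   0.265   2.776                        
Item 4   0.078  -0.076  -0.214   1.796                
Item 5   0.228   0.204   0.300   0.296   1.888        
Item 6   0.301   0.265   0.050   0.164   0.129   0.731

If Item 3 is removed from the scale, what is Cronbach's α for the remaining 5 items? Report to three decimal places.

α = 0.378

Remaining items: Item 1, Item 2, Item 4, Item 5, Item 6 (k = 5).
Σσ²ᵢ = 2.123 + 1.143 + 1.796 + 1.888 + 0.731 = 7.681
σ²_T = 7.681 + 2 × 1.662 = 11.005
α (item deleted) = (5/4)·(1 − 7.681/11.005) = 0.378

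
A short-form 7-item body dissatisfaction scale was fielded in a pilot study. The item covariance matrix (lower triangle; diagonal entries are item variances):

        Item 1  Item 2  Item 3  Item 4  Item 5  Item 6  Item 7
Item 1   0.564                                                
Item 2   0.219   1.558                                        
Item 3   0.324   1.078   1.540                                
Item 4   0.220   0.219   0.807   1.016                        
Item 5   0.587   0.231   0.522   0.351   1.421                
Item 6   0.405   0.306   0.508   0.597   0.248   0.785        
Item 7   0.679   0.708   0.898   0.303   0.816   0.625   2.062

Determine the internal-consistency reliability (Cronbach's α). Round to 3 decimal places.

Σσᵢ² = 0.564 + 1.558 + 1.540 + 1.016 + 1.421 + 0.785 + 2.062 = 8.946
Sum of off-diagonal covariances = 10.651
σ²_total = 8.946 + 2 × 10.651 = 30.248
α = (k/(k−1))·(1 − Σσᵢ²/σ²_total) = (7/6)·(1 − 8.946/30.248) = 0.822

Cronbach's α = 0.822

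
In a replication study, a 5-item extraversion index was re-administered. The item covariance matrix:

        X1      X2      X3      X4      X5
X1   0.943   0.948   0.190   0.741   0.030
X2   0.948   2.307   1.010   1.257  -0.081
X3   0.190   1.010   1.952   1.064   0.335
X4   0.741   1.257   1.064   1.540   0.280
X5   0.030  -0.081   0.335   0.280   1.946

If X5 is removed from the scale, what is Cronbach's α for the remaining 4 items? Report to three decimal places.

α = 0.810

Remaining items: X1, X2, X3, X4 (k = 4).
Σσᵢ² = 0.943 + 2.307 + 1.952 + 1.540 = 6.742
σ²_T = 6.742 + 2 × 5.210 = 17.162
α (item deleted) = (4/3)·(1 − 6.742/17.162) = 0.810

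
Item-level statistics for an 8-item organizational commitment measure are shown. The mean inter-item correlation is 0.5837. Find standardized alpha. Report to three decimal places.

α = 0.918

Standardized α = k·r̄ / (1 + (k−1)·r̄) = 8 × 0.5837 / (1 + 7 × 0.5837)
  = 4.6696 / 5.0859 = 0.918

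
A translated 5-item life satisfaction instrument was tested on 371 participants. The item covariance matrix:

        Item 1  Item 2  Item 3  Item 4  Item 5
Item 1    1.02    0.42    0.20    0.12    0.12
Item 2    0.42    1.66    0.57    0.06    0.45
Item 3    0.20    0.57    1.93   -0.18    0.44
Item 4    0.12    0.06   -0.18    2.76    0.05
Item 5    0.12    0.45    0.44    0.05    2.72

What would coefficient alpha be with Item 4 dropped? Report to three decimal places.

coefficient alpha = 0.500

Remaining items: Item 1, Item 2, Item 3, Item 5 (k = 4).
Σσᵢ² = 1.02 + 1.66 + 1.93 + 2.72 = 7.33
total variance = 7.33 + 2 × 2.20 = 11.73
α (item deleted) = (4/3)·(1 − 7.33/11.73) = 0.500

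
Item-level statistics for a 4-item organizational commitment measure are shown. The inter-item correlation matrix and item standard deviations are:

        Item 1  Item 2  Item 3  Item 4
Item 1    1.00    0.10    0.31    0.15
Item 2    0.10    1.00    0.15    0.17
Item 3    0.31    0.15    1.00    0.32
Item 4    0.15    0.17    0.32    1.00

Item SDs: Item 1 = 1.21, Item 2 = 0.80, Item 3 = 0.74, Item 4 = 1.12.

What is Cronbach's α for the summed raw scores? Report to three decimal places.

Σσ²ᵢ = 1.21² + 0.80² + 0.74² + 1.12² = 3.9061
Covariances σ_ij = r_ij · s_i · s_j:
  σ(Item 1,Item 2) = 0.10 × 1.21 × 0.80 = 0.0968
  σ(Item 1,Item 3) = 0.31 × 1.21 × 0.74 = 0.2776
  σ(Item 1,Item 4) = 0.15 × 1.21 × 1.12 = 0.2033
  σ(Item 2,Item 3) = 0.15 × 0.80 × 0.74 = 0.0888
  σ(Item 2,Item 4) = 0.17 × 0.80 × 1.12 = 0.1523
  σ(Item 3,Item 4) = 0.32 × 0.74 × 1.12 = 0.2652
σ²_T = Σσ²ᵢ + 2·Σσ_ij = 3.9061 + 2 × 1.0840 = 6.0741
α = (4/3)·(1 − 3.9061/6.0741) = 0.476

Cronbach's α = 0.476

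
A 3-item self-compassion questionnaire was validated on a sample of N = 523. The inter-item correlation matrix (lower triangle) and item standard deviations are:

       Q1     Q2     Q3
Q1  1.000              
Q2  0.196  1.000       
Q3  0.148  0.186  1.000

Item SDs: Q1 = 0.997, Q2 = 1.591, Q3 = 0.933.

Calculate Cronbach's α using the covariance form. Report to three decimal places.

α = 0.372

Σσ²ᵢ = 0.997² + 1.591² + 0.933² = 4.3958
Covariances σ_ij = r_ij · s_i · s_j:
  σ(Q1,Q2) = 0.196 × 0.997 × 1.591 = 0.3109
  σ(Q1,Q3) = 0.148 × 0.997 × 0.933 = 0.1377
  σ(Q2,Q3) = 0.186 × 1.591 × 0.933 = 0.2761
σ²_T = Σσ²ᵢ + 2·Σσ_ij = 4.3958 + 2 × 0.7247 = 5.8452
α = (3/2)·(1 − 4.3958/5.8452) = 0.372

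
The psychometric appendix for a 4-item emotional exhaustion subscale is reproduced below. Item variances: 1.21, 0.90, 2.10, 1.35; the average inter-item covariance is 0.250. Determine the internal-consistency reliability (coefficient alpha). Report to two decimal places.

α = 0.47

sum of item variances = 1.21 + 0.90 + 2.10 + 1.35 = 5.56
Sum of the 6 distinct covariances = 6 × 0.250 = 1.500
total variance = sum of item variances + 2·Σcov = 5.56 + 2 × 1.500 = 8.560
α = (4/3)·(1 − 5.56/8.560) = 0.47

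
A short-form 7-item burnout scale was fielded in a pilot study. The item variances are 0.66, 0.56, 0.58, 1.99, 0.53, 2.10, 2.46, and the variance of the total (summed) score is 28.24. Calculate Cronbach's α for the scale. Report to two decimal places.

sum of item variances = 0.66 + 0.56 + 0.58 + 1.99 + 0.53 + 2.10 + 2.46 = 8.88
α = (k/(k−1))·(1 − sum of item variances/total variance) = (7/6)·(1 − 8.88/28.24) = 0.80

α = 0.80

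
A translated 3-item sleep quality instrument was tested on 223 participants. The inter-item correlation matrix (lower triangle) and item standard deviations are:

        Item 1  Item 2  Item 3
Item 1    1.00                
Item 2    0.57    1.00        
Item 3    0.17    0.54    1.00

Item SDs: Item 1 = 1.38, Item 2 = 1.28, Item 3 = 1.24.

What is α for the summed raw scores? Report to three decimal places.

α = 0.688

Σσ²ᵢ = 1.38² + 1.28² + 1.24² = 5.0804
Covariances σ_ij = r_ij · s_i · s_j:
  σ(Item 1,Item 2) = 0.57 × 1.38 × 1.28 = 1.0068
  σ(Item 1,Item 3) = 0.17 × 1.38 × 1.24 = 0.2909
  σ(Item 2,Item 3) = 0.54 × 1.28 × 1.24 = 0.8571
σ²_T = Σσ²ᵢ + 2·Σσ_ij = 5.0804 + 2 × 2.1548 = 9.3900
α = (3/2)·(1 − 5.0804/9.3900) = 0.688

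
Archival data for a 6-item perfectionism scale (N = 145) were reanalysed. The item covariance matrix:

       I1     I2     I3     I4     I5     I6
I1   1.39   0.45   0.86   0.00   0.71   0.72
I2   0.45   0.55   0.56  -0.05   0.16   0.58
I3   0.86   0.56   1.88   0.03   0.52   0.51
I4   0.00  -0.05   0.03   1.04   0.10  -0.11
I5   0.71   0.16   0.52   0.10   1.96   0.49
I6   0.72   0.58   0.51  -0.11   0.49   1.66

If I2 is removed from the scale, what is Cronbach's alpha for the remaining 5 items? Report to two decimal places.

Cronbach's alpha = 0.61

Remaining items: I1, I3, I4, I5, I6 (k = 5).
sum of item variances = 1.39 + 1.88 + 1.04 + 1.96 + 1.66 = 7.93
σ²_T = 7.93 + 2 × 3.83 = 15.59
α (item deleted) = (5/4)·(1 − 7.93/15.59) = 0.61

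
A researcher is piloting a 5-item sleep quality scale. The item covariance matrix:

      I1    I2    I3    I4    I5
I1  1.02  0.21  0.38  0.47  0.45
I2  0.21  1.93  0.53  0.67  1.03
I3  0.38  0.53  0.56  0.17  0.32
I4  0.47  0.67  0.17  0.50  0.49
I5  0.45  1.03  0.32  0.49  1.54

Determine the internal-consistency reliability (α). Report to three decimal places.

Σσᵢ² = 1.02 + 1.93 + 0.56 + 0.50 + 1.54 = 5.55
Sum of the distinct covariances = 4.72
Var(T) = 5.55 + 2 × 4.72 = 14.99
α = (k/(k−1))·(1 − Σσᵢ²/Var(T)) = (5/4)·(1 − 5.55/14.99) = 0.787

α = 0.787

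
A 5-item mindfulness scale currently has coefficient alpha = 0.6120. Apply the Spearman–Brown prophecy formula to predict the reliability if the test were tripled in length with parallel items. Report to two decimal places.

Length factor m = 3
α' = m·α / (1 + (m−1)·α)
   = 3 × 0.6120 / (1 + (3 − 1) × 0.6120)
   = 1.8360 / 2.2240 = 0.83

predicted reliability = 0.83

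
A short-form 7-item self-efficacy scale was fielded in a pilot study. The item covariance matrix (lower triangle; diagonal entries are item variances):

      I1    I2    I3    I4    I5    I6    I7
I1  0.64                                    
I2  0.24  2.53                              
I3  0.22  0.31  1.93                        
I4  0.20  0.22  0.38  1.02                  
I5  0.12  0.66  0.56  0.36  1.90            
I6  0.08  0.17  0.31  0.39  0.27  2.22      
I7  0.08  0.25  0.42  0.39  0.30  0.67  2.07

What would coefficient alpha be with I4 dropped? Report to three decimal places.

Remaining items: I1, I2, I3, I5, I6, I7 (k = 6).
ΣVar(i) = 0.64 + 2.53 + 1.93 + 1.90 + 2.22 + 2.07 = 11.29
σ²_T = 11.29 + 2 × 4.66 = 20.61
α (item deleted) = (6/5)·(1 − 11.29/20.61) = 0.543

α = 0.543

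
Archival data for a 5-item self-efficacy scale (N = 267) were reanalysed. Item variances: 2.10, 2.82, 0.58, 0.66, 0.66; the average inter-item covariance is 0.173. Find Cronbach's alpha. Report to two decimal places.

ΣVar(i) = 2.10 + 2.82 + 0.58 + 0.66 + 0.66 = 6.82
Sum of the 10 distinct covariances = 10 × 0.173 = 1.730
σ²_total = ΣVar(i) + 2·Σcov = 6.82 + 2 × 1.730 = 10.280
α = (5/4)·(1 − 6.82/10.280) = 0.42

Cronbach's alpha = 0.42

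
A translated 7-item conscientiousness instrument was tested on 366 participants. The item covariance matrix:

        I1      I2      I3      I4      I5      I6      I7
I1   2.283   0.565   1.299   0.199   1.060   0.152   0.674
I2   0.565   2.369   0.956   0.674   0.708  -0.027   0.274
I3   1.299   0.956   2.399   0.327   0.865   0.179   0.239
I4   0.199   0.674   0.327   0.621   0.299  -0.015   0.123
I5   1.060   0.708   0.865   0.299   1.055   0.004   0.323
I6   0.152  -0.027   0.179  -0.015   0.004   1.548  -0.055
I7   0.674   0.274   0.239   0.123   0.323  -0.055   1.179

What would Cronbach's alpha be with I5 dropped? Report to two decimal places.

Remaining items: I1, I2, I3, I4, I6, I7 (k = 6).
sum of item variances = 2.283 + 2.369 + 2.399 + 0.621 + 1.548 + 1.179 = 10.399
Var(T) = 10.399 + 2 × 5.564 = 21.527
α (item deleted) = (6/5)·(1 − 10.399/21.527) = 0.62

α = 0.62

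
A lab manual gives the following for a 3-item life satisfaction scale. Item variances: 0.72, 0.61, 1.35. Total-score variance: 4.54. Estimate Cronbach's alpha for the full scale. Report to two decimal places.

α = 0.61

sum of item variances = 0.72 + 0.61 + 1.35 = 2.68
α = (k/(k−1))·(1 − sum of item variances/σ²_total) = (3/2)·(1 − 2.68/4.54) = 0.61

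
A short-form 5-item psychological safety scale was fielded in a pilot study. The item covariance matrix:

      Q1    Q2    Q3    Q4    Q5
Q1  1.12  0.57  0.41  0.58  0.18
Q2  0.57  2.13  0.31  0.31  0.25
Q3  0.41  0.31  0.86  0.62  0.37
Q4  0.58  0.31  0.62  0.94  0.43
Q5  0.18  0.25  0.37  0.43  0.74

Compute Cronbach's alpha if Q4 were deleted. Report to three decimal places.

Cronbach's alpha = 0.617

Remaining items: Q1, Q2, Q3, Q5 (k = 4).
sum of item variances = 1.12 + 2.13 + 0.86 + 0.74 = 4.85
total variance = 4.85 + 2 × 2.09 = 9.03
α (item deleted) = (4/3)·(1 − 4.85/9.03) = 0.617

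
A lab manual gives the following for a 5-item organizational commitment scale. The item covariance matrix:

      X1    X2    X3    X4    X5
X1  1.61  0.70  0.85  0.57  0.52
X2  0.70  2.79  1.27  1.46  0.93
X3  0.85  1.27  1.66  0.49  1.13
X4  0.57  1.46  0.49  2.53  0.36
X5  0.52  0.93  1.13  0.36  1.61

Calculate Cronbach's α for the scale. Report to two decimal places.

ΣVar(i) = 1.61 + 2.79 + 1.66 + 2.53 + 1.61 = 10.20
Σ_{i<j} σ_ij = 8.28
Var(T) = 10.20 + 2 × 8.28 = 26.76
α = (k/(k−1))·(1 − ΣVar(i)/Var(T)) = (5/4)·(1 − 10.20/26.76) = 0.77

α = 0.77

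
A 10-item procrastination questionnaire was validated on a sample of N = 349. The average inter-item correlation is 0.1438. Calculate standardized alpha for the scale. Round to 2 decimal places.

Standardized α = k·r̄ / (1 + (k−1)·r̄) = 10 × 0.1438 / (1 + 9 × 0.1438)
  = 1.4380 / 2.2942 = 0.63

standardized alpha = 0.63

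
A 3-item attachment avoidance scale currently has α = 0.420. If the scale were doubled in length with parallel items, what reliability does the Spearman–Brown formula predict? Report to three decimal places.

Length factor m = 2
α' = m·α / (1 + (m−1)·α)
   = 2 × 0.420 / (1 + (2 − 1) × 0.420)
   = 0.8400 / 1.4200 = 0.592

predicted reliability = 0.592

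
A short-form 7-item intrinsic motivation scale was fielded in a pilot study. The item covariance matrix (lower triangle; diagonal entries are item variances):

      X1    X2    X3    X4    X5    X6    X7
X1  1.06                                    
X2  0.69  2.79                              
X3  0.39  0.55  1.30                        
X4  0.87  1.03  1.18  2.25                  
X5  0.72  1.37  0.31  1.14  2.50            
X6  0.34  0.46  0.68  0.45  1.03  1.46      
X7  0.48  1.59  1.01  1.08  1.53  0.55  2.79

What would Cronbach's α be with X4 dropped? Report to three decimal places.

Remaining items: X1, X2, X3, X5, X6, X7 (k = 6).
Σσᵢ² = 1.06 + 2.79 + 1.30 + 2.50 + 1.46 + 2.79 = 11.90
Var(T) = 11.90 + 2 × 11.70 = 35.30
α (item deleted) = (6/5)·(1 − 11.90/35.30) = 0.795

α = 0.795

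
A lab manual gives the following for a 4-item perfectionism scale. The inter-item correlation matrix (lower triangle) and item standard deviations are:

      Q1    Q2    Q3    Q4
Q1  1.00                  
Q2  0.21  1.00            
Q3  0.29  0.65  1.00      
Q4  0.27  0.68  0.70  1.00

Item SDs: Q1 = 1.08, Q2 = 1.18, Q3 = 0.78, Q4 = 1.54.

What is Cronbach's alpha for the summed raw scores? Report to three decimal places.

Σσ²ᵢ = 1.08² + 1.18² + 0.78² + 1.54² = 5.5388
Covariances σ_ij = r_ij · s_i · s_j:
  σ(Q1,Q2) = 0.21 × 1.08 × 1.18 = 0.2676
  σ(Q1,Q3) = 0.29 × 1.08 × 0.78 = 0.2443
  σ(Q1,Q4) = 0.27 × 1.08 × 1.54 = 0.4491
  σ(Q2,Q3) = 0.65 × 1.18 × 0.78 = 0.5983
  σ(Q2,Q4) = 0.68 × 1.18 × 1.54 = 1.2357
  σ(Q3,Q4) = 0.70 × 0.78 × 1.54 = 0.8408
σ²_T = Σσ²ᵢ + 2·Σσ_ij = 5.5388 + 2 × 3.6358 = 12.8104
α = (4/3)·(1 − 5.5388/12.8104) = 0.757

Cronbach's alpha = 0.757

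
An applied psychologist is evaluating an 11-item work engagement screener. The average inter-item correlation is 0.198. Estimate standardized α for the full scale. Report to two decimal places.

standardized α = 0.73

Standardized α = k·r̄ / (1 + (k−1)·r̄) = 11 × 0.198 / (1 + 10 × 0.198)
  = 2.1780 / 2.9800 = 0.73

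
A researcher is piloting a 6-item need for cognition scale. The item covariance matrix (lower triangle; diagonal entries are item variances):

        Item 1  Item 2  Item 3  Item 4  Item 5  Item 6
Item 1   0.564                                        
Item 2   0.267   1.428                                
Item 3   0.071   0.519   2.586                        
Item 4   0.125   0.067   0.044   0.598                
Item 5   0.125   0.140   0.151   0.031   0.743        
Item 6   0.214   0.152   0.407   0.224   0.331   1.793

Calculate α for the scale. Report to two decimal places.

sum of item variances = 0.564 + 1.428 + 2.586 + 0.598 + 0.743 + 1.793 = 7.712
Sum of the distinct covariances = 2.868
total variance = 7.712 + 2 × 2.868 = 13.448
α = (k/(k−1))·(1 − sum of item variances/total variance) = (6/5)·(1 − 7.712/13.448) = 0.51

α = 0.51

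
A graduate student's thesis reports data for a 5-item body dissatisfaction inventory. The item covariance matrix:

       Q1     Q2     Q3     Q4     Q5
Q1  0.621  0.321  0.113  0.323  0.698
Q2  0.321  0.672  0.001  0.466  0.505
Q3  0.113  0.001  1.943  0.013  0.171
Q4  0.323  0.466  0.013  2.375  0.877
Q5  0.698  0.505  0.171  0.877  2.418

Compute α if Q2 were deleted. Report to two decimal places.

Remaining items: Q1, Q3, Q4, Q5 (k = 4).
Σσ²ᵢ = 0.621 + 1.943 + 2.375 + 2.418 = 7.357
σ²_total = 7.357 + 2 × 2.195 = 11.747
α (item deleted) = (4/3)·(1 − 7.357/11.747) = 0.50

α = 0.50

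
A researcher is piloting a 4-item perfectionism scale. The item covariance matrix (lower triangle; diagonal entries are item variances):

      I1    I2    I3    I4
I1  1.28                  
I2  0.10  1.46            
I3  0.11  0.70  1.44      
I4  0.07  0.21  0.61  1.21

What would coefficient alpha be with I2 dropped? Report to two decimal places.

Remaining items: I1, I3, I4 (k = 3).
Σσᵢ² = 1.28 + 1.44 + 1.21 = 3.93
σ²_total = 3.93 + 2 × 0.79 = 5.51
α (item deleted) = (3/2)·(1 − 3.93/5.51) = 0.43

α = 0.43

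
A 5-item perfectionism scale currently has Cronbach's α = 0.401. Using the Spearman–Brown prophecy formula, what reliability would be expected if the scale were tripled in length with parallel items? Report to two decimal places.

predicted reliability = 0.67

Length factor m = 3
α' = m·α / (1 + (m−1)·α)
   = 3 × 0.401 / (1 + (3 − 1) × 0.401)
   = 1.2030 / 1.8020 = 0.67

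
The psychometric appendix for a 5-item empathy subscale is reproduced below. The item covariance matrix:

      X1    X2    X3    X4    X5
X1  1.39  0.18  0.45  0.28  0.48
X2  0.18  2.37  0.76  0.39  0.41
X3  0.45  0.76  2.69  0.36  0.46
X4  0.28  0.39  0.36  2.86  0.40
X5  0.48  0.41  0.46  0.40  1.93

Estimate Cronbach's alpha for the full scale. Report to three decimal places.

ΣVar(i) = 1.39 + 2.37 + 2.69 + 2.86 + 1.93 = 11.24
Sum of off-diagonal covariances = 4.17
total variance = 11.24 + 2 × 4.17 = 19.58
α = (k/(k−1))·(1 − ΣVar(i)/total variance) = (5/4)·(1 − 11.24/19.58) = 0.532

Cronbach's alpha = 0.532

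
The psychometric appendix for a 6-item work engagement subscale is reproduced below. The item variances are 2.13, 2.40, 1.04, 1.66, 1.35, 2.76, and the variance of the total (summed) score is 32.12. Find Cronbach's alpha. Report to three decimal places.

Σσᵢ² = 2.13 + 2.40 + 1.04 + 1.66 + 1.35 + 2.76 = 11.34
α = (k/(k−1))·(1 − Σσᵢ²/Var(T)) = (6/5)·(1 − 11.34/32.12) = 0.776

α = 0.776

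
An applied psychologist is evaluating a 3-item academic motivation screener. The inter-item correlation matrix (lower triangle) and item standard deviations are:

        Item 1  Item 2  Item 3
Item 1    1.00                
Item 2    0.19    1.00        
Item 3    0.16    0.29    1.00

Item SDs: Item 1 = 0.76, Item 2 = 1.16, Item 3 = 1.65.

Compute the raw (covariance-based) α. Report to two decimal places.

α = 0.43

Σσ²ᵢ = 0.76² + 1.16² + 1.65² = 4.6457
Covariances σ_ij = r_ij · s_i · s_j:
  σ(Item 1,Item 2) = 0.19 × 0.76 × 1.16 = 0.1675
  σ(Item 1,Item 3) = 0.16 × 0.76 × 1.65 = 0.2006
  σ(Item 2,Item 3) = 0.29 × 1.16 × 1.65 = 0.5551
σ²_T = Σσ²ᵢ + 2·Σσ_ij = 4.6457 + 2 × 0.9232 = 6.4921
α = (3/2)·(1 − 4.6457/6.4921) = 0.43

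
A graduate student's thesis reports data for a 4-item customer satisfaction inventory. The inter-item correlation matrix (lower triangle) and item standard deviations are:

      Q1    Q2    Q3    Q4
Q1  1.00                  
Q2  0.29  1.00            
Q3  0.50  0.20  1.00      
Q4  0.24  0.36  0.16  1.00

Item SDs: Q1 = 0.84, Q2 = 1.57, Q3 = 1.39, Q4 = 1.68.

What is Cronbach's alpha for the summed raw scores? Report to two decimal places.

α = 0.58

Σσ²ᵢ = 0.84² + 1.57² + 1.39² + 1.68² = 7.9250
Covariances σ_ij = r_ij · s_i · s_j:
  σ(Q1,Q2) = 0.29 × 0.84 × 1.57 = 0.3825
  σ(Q1,Q3) = 0.50 × 0.84 × 1.39 = 0.5838
  σ(Q1,Q4) = 0.24 × 0.84 × 1.68 = 0.3387
  σ(Q2,Q3) = 0.20 × 1.57 × 1.39 = 0.4365
  σ(Q2,Q4) = 0.36 × 1.57 × 1.68 = 0.9495
  σ(Q3,Q4) = 0.16 × 1.39 × 1.68 = 0.3736
σ²_T = Σσ²ᵢ + 2·Σσ_ij = 7.9250 + 2 × 3.0646 = 14.0542
α = (4/3)·(1 − 7.9250/14.0542) = 0.58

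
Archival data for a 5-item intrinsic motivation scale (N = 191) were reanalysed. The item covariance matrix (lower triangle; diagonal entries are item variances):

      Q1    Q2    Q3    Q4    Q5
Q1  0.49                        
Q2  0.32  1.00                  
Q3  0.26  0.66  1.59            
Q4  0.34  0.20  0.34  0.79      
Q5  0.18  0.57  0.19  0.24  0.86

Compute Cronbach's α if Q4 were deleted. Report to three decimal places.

Remaining items: Q1, Q2, Q3, Q5 (k = 4).
Σσ²ᵢ = 0.49 + 1.00 + 1.59 + 0.86 = 3.94
Var(T) = 3.94 + 2 × 2.18 = 8.30
α (item deleted) = (4/3)·(1 − 3.94/8.30) = 0.700

α = 0.700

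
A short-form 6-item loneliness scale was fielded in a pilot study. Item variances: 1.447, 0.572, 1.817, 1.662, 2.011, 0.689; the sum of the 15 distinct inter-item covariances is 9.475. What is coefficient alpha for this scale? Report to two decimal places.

Σσᵢ² = 1.447 + 0.572 + 1.817 + 1.662 + 2.011 + 0.689 = 8.198
Sum of distinct covariances = 9.475
Var(T) = Σσᵢ² + 2·Σcov = 8.198 + 2 × 9.475 = 27.148
α = (6/5)·(1 − 8.198/27.148) = 0.84

α = 0.84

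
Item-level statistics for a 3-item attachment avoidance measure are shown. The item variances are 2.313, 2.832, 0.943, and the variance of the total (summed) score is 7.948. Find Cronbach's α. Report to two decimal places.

Cronbach's α = 0.35

sum of item variances = 2.313 + 2.832 + 0.943 = 6.088
α = (k/(k−1))·(1 − sum of item variances/σ²_total) = (3/2)·(1 − 6.088/7.948) = 0.35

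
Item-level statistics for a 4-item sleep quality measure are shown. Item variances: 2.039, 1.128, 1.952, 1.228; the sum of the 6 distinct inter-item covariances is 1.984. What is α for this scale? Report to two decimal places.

ΣVar(i) = 2.039 + 1.128 + 1.952 + 1.228 = 6.347
Sum of distinct covariances = 1.984
σ²_T = ΣVar(i) + 2·Σcov = 6.347 + 2 × 1.984 = 10.315
α = (4/3)·(1 − 6.347/10.315) = 0.51

α = 0.51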